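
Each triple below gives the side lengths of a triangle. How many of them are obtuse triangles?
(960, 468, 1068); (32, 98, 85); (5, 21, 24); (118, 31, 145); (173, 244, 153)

(960,468,1068): 468²+960² = 1140624 = 1068² → right
(32,98,85): 32²+85² = 8249 < 9604 = 98² → obtuse
(5,21,24): 5²+21² = 466 < 576 = 24² → obtuse
(118,31,145): 31²+118² = 14885 < 21025 = 145² → obtuse
(173,244,153): 153²+173² = 53338 < 59536 = 244² → obtuse
4 of the 5 are obtuse.

4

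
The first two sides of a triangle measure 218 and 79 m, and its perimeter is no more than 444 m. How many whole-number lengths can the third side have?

Triangle inequality: 139 < x < 297. Perimeter ≤ 444 gives x ≤ 444 − 218 − 79 = 147.
So 139 < x ≤ 147; integers 140 through 147: 8 values.

8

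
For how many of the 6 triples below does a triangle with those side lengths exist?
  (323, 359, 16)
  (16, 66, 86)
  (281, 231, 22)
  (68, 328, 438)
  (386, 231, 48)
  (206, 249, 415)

(16,323,359): 16+323 ≤ 359 → not valid
(16,66,86): 16+66 ≤ 86 → not valid
(22,231,281): 22+231 ≤ 281 → not valid
(68,328,438): 68+328 ≤ 438 → not valid
(48,231,386): 48+231 ≤ 386 → not valid
(206,249,415): 206+249 > 415 → valid
1 of the 6 triples forms a triangle.

1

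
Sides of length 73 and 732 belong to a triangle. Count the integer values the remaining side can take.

The third side lies in the open interval (659, 805).
Integers from 660 to 804 inclusive: 804 − 660 + 1 = 145.

145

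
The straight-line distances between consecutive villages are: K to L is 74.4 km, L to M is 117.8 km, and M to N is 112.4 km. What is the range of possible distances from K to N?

0 ≤ KN ≤ 304.6 km

The maximum is all hops collinear in one direction: 74.4 + 117.8 + 112.4 = 304.6.
The longest hop is 117.8; the others sum to 186.8. Since 117.8 ≤ 186.8, the path can fold back on itself completely, so the minimum distance is 0.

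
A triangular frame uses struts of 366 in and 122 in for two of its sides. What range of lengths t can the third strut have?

244 < t < 488 (in)

By the triangle inequality, t must be less than 366 + 122 = 488 and greater than |366 − 122| = 244.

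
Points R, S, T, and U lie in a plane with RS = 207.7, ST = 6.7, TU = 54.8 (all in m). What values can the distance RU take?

146.2 ≤ RU ≤ 269.2 m

The maximum is all hops collinear in one direction: 207.7 + 6.7 + 54.8 = 269.2.
The longest hop is 207.7; the others sum to 61.5. Folding the others back against it leaves at least 207.7 − 61.5 = 146.2.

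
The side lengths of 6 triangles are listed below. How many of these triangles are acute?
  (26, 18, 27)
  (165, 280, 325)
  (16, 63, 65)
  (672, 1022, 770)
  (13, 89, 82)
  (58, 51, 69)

(26,18,27): 18²+26² = 1000 > 729 = 27² → acute
(165,280,325): 165²+280² = 105625 = 325² → right
(16,63,65): 16²+63² = 4225 = 65² → right
(672,1022,770): 672²+770² = 1044484 = 1022² → right
(13,89,82): 13²+82² = 6893 < 7921 = 89² → obtuse
(58,51,69): 51²+58² = 5965 > 4761 = 69² → acute
2 of the 6 are acute.

2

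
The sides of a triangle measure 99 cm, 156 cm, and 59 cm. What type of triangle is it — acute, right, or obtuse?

Compare the square of the longest side to the sum of squares of the other two: 59² + 99² = 13282 < 24336 = 156².

obtuse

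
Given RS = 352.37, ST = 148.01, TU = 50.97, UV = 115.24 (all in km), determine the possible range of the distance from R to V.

The maximum is all hops collinear in one direction: 352.37 + 148.01 + 50.97 + 115.24 = 666.59.
The longest hop is 352.37; the others sum to 314.22. Folding the others back against it leaves at least 352.37 − 314.22 = 38.15.

38.15 ≤ RV ≤ 666.59 km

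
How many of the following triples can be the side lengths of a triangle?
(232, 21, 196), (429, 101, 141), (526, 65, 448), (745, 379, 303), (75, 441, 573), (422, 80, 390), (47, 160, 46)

1

(21,196,232): 21+196 ≤ 232 → not valid
(101,141,429): 101+141 ≤ 429 → not valid
(65,448,526): 65+448 ≤ 526 → not valid
(303,379,745): 303+379 ≤ 745 → not valid
(75,441,573): 75+441 ≤ 573 → not valid
(80,390,422): 80+390 > 422 → valid
(46,47,160): 46+47 ≤ 160 → not valid
1 of the 7 triples forms a triangle.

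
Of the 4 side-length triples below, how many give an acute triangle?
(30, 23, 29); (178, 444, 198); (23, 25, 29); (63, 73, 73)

(30,23,29): 23²+29² = 1370 > 900 = 30² → acute
(178,444,198): 178+198 ≤ 444, not a triangle
(23,25,29): 23²+25² = 1154 > 841 = 29² → acute
(63,73,73): 63²+73² = 9298 > 5329 = 73² → acute
3 of the 4 are acute.

3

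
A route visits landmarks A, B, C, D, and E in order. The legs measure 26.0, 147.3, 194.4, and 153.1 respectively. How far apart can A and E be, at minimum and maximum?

The maximum is all hops collinear in one direction: 26.0 + 147.3 + 194.4 + 153.1 = 520.8.
The longest hop is 194.4; the others sum to 326.4. Since 194.4 ≤ 326.4, the path can fold back on itself completely, so the minimum distance is 0.

0 ≤ AE ≤ 520.8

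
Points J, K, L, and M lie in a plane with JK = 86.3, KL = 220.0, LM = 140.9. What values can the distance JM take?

0 ≤ JM ≤ 447.2

The maximum is all hops collinear in one direction: 86.3 + 220.0 + 140.9 = 447.2.
The longest hop is 220.0; the others sum to 227.2. Since 220.0 ≤ 227.2, the path can fold back on itself completely, so the minimum distance is 0.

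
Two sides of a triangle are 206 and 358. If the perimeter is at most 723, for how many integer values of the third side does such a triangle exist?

7

Triangle inequality: 152 < x < 564. Perimeter ≤ 723 gives x ≤ 723 − 206 − 358 = 159.
So 152 < x ≤ 159; integers 153 through 159: 7 values.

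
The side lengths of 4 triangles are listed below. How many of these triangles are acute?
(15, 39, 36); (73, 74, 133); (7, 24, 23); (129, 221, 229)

(15,39,36): 15²+36² = 1521 = 39² → right
(73,74,133): 73²+74² = 10805 < 17689 = 133² → obtuse
(7,24,23): 7²+23² = 578 > 576 = 24² → acute
(129,221,229): 129²+221² = 65482 > 52441 = 229² → acute
2 of the 4 are acute.

2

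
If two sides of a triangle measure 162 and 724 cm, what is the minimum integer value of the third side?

563

The third side must be strictly greater than |162 − 724| = 562.
The smallest integer above 562 is 563.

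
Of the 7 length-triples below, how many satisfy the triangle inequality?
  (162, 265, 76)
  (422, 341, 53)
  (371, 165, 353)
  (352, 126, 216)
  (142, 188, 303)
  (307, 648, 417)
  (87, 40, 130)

3

(76,162,265): 76+162 ≤ 265 → not valid
(53,341,422): 53+341 ≤ 422 → not valid
(165,353,371): 165+353 > 371 → valid
(126,216,352): 126+216 ≤ 352 → not valid
(142,188,303): 142+188 > 303 → valid
(307,417,648): 307+417 > 648 → valid
(40,87,130): 40+87 ≤ 130 → not valid
3 of the 7 triples form a triangle.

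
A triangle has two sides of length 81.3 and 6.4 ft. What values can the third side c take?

74.9 < c < 87.7

By the triangle inequality, c must be less than 81.3 + 6.4 = 87.7 and greater than |81.3 − 6.4| = 74.9.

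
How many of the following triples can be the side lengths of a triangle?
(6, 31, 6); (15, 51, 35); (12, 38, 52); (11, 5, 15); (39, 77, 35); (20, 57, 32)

(6,6,31): 6+6 ≤ 31 → not valid
(15,35,51): 15+35 ≤ 51 → not valid
(12,38,52): 12+38 ≤ 52 → not valid
(5,11,15): 5+11 > 15 → valid
(35,39,77): 35+39 ≤ 77 → not valid
(20,32,57): 20+32 ≤ 57 → not valid
1 of the 6 triples forms a triangle.

1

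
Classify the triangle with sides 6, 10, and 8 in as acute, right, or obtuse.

right

Compare the square of the longest side to the sum of squares of the other two: 6² + 8² = 100 = 10².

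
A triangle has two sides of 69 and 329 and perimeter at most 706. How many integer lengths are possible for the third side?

48

Triangle inequality: 260 < x < 398. Perimeter ≤ 706 gives x ≤ 706 − 69 − 329 = 308.
So 260 < x ≤ 308; integers 261 through 308: 48 values.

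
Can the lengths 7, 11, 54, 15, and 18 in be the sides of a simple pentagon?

For a pentagon, each side must be shorter than the sum of the others.
Here the longest side is 54, but the remaining 4 sides sum to only 51.

No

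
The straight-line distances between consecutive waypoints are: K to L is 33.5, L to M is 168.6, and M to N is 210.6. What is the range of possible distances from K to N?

8.5 ≤ KN ≤ 412.7

The maximum is all hops collinear in one direction: 33.5 + 168.6 + 210.6 = 412.7.
The longest hop is 210.6; the others sum to 202.1. Folding the others back against it leaves at least 210.6 − 202.1 = 8.5.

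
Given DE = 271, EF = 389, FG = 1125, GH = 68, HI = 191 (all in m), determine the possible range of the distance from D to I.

206 ≤ DI ≤ 2044 m

The maximum is all hops collinear in one direction: 271 + 389 + 1125 + 68 + 191 = 2044.
The longest hop is 1125; the others sum to 919. Folding the others back against it leaves at least 1125 − 919 = 206.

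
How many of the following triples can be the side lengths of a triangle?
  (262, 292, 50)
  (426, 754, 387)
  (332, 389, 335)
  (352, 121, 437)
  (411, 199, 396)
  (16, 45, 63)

(50,262,292): 50+262 > 292 → valid
(387,426,754): 387+426 > 754 → valid
(332,335,389): 332+335 > 389 → valid
(121,352,437): 121+352 > 437 → valid
(199,396,411): 199+396 > 411 → valid
(16,45,63): 16+45 ≤ 63 → not valid
5 of the 6 triples form a triangle.

5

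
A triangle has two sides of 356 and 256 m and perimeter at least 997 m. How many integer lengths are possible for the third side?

Triangle inequality: 100 < x < 612. Perimeter ≥ 997 gives x ≥ 997 − 356 − 256 = 385.
So 385 ≤ x < 612; integers 385 through 611: 227 values.

227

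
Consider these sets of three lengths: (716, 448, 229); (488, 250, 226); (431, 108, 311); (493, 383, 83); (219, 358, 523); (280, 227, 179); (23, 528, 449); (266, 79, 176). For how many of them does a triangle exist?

(229,448,716): 229+448 ≤ 716 → not valid
(226,250,488): 226+250 ≤ 488 → not valid
(108,311,431): 108+311 ≤ 431 → not valid
(83,383,493): 83+383 ≤ 493 → not valid
(219,358,523): 219+358 > 523 → valid
(179,227,280): 179+227 > 280 → valid
(23,449,528): 23+449 ≤ 528 → not valid
(79,176,266): 79+176 ≤ 266 → not valid
2 of the 8 triples form a triangle.

2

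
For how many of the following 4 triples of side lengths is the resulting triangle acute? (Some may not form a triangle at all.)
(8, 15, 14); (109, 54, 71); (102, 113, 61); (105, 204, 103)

(8,15,14): 8²+14² = 260 > 225 = 15² → acute
(109,54,71): 54²+71² = 7957 < 11881 = 109² → obtuse
(102,113,61): 61²+102² = 14125 > 12769 = 113² → acute
(105,204,103): 103²+105² = 21634 < 41616 = 204² → obtuse
2 of the 4 are acute.

2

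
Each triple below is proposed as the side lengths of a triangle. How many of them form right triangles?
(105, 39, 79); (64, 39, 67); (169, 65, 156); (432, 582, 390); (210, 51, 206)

(105,39,79): 39²+79² = 7762 < 11025 = 105² → obtuse
(64,39,67): 39²+64² = 5617 > 4489 = 67² → acute
(169,65,156): 65²+156² = 28561 = 169² → right
(432,582,390): 390²+432² = 338724 = 582² → right
(210,51,206): 51²+206² = 45037 > 44100 = 210² → acute
2 of the 5 are right.

2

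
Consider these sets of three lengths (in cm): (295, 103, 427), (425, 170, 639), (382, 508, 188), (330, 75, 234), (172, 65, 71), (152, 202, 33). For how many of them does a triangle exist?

(103,295,427): 103+295 ≤ 427 → not valid
(170,425,639): 170+425 ≤ 639 → not valid
(188,382,508): 188+382 > 508 → valid
(75,234,330): 75+234 ≤ 330 → not valid
(65,71,172): 65+71 ≤ 172 → not valid
(33,152,202): 33+152 ≤ 202 → not valid
1 of the 6 triples forms a triangle.

1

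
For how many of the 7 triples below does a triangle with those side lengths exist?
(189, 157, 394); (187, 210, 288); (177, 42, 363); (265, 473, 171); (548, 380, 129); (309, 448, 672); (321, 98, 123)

(157,189,394): 157+189 ≤ 394 → not valid
(187,210,288): 187+210 > 288 → valid
(42,177,363): 42+177 ≤ 363 → not valid
(171,265,473): 171+265 ≤ 473 → not valid
(129,380,548): 129+380 ≤ 548 → not valid
(309,448,672): 309+448 > 672 → valid
(98,123,321): 98+123 ≤ 321 → not valid
2 of the 7 triples form a triangle.

2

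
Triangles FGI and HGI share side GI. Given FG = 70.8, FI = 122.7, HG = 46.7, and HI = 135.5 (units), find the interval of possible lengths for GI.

88.8 < GI < 182.2

From triangle FGI: |70.8 − 122.7| < GI < 70.8 + 122.7, i.e. 51.9 < GI < 193.5.
From triangle HGI: 88.8 < GI < 182.2.
Both must hold, so GI lies in the intersection.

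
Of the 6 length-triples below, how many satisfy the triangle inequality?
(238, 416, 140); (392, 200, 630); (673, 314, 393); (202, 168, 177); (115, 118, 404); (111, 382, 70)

2

(140,238,416): 140+238 ≤ 416 → not valid
(200,392,630): 200+392 ≤ 630 → not valid
(314,393,673): 314+393 > 673 → valid
(168,177,202): 168+177 > 202 → valid
(115,118,404): 115+118 ≤ 404 → not valid
(70,111,382): 70+111 ≤ 382 → not valid
2 of the 6 triples form a triangle.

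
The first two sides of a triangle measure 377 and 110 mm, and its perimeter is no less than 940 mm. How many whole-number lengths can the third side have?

Triangle inequality: 267 < x < 487. Perimeter ≥ 940 gives x ≥ 940 − 377 − 110 = 453.
So 453 ≤ x < 487; integers 453 through 486: 34 values.

34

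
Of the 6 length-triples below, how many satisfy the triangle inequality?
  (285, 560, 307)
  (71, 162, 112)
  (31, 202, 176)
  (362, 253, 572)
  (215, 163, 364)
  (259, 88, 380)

(285,307,560): 285+307 > 560 → valid
(71,112,162): 71+112 > 162 → valid
(31,176,202): 31+176 > 202 → valid
(253,362,572): 253+362 > 572 → valid
(163,215,364): 163+215 > 364 → valid
(88,259,380): 88+259 ≤ 380 → not valid
5 of the 6 triples form a triangle.

5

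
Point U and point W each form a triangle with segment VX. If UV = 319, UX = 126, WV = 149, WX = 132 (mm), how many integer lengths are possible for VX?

From triangle UVX: 193 < VX < 445.
From triangle WVX: 17 < VX < 281.
Intersection: 193 < VX < 281, so integers 194 through 280: 87 values.

87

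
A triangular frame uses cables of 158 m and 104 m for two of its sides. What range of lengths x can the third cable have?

By the triangle inequality, x must be less than 158 + 104 = 262 and greater than |158 − 104| = 54.

54 < x < 262 (m)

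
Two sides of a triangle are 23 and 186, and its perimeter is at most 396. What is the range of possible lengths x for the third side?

163 < x ≤ 187

Triangle inequality alone gives 163 < x < 209.
The perimeter condition gives x ≤ 396 − 23 − 186 = 187.
Intersecting the two: 163 < x ≤ 187.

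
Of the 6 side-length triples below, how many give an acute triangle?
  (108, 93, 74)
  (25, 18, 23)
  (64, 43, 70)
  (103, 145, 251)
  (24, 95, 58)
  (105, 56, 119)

(108,93,74): 74²+93² = 14125 > 11664 = 108² → acute
(25,18,23): 18²+23² = 853 > 625 = 25² → acute
(64,43,70): 43²+64² = 5945 > 4900 = 70² → acute
(103,145,251): 103+145 ≤ 251, not a triangle
(24,95,58): 24+58 ≤ 95, not a triangle
(105,56,119): 56²+105² = 14161 = 119² → right
3 of the 6 are acute.

3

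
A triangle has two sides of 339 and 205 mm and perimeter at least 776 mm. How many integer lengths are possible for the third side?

312

Triangle inequality: 134 < x < 544. Perimeter ≥ 776 gives x ≥ 776 − 339 − 205 = 232.
So 232 ≤ x < 544; integers 232 through 543: 312 values.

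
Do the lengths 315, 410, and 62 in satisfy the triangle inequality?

No

The longest side is 410, but the other two sum to only 377.
377 < 410, so the triangle inequality fails.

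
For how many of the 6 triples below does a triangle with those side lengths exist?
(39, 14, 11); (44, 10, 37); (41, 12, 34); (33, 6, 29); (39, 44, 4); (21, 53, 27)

(11,14,39): 11+14 ≤ 39 → not valid
(10,37,44): 10+37 > 44 → valid
(12,34,41): 12+34 > 41 → valid
(6,29,33): 6+29 > 33 → valid
(4,39,44): 4+39 ≤ 44 → not valid
(21,27,53): 21+27 ≤ 53 → not valid
3 of the 6 triples form a triangle.

3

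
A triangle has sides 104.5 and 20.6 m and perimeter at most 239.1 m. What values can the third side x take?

83.9 < x ≤ 114.0

Triangle inequality alone gives 83.9 < x < 125.1.
The perimeter condition gives x ≤ 239.1 − 104.5 − 20.6 = 114.0.
Intersecting the two: 83.9 < x ≤ 114.0.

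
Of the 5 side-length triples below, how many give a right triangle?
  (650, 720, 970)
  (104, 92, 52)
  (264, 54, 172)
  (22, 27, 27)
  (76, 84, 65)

1

(650,720,970): 650²+720² = 940900 = 970² → right
(104,92,52): 52²+92² = 11168 > 10816 = 104² → acute
(264,54,172): 54+172 ≤ 264, not a triangle
(22,27,27): 22²+27² = 1213 > 729 = 27² → acute
(76,84,65): 65²+76² = 10001 > 7056 = 84² → acute
1 of the 5 is right.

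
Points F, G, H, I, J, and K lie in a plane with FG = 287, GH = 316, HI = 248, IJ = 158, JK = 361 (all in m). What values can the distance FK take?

The maximum is all hops collinear in one direction: 287 + 316 + 248 + 158 + 361 = 1370.
The longest hop is 361; the others sum to 1009. Since 361 ≤ 1009, the path can fold back on itself completely, so the minimum distance is 0.

0 ≤ FK ≤ 1370 m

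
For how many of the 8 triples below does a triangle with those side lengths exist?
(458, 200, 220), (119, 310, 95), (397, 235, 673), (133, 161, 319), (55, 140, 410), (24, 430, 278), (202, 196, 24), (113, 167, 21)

1

(200,220,458): 200+220 ≤ 458 → not valid
(95,119,310): 95+119 ≤ 310 → not valid
(235,397,673): 235+397 ≤ 673 → not valid
(133,161,319): 133+161 ≤ 319 → not valid
(55,140,410): 55+140 ≤ 410 → not valid
(24,278,430): 24+278 ≤ 430 → not valid
(24,196,202): 24+196 > 202 → valid
(21,113,167): 21+113 ≤ 167 → not valid
1 of the 8 triples forms a triangle.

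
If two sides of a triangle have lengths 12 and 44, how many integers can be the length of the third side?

23

The third side lies in the open interval (32, 56).
Integers from 33 to 55 inclusive: 55 − 33 + 1 = 23.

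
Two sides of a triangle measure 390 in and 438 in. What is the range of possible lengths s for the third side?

48 < s < 828 (in)

By the triangle inequality, s must be less than 390 + 438 = 828 and greater than |390 − 438| = 48.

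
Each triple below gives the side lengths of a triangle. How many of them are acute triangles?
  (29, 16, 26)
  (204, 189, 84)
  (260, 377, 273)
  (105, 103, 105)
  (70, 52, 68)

4

(29,16,26): 16²+26² = 932 > 841 = 29² → acute
(204,189,84): 84²+189² = 42777 > 41616 = 204² → acute
(260,377,273): 260²+273² = 142129 = 377² → right
(105,103,105): 103²+105² = 21634 > 11025 = 105² → acute
(70,52,68): 52²+68² = 7328 > 4900 = 70² → acute
4 of the 5 are acute.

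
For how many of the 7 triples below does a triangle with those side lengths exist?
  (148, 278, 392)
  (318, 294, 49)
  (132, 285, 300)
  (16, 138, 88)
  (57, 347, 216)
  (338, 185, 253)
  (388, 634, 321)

5

(148,278,392): 148+278 > 392 → valid
(49,294,318): 49+294 > 318 → valid
(132,285,300): 132+285 > 300 → valid
(16,88,138): 16+88 ≤ 138 → not valid
(57,216,347): 57+216 ≤ 347 → not valid
(185,253,338): 185+253 > 338 → valid
(321,388,634): 321+388 > 634 → valid
5 of the 7 triples form a triangle.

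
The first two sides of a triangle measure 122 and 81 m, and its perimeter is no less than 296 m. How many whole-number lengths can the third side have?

Triangle inequality: 41 < x < 203. Perimeter ≥ 296 gives x ≥ 296 − 122 − 81 = 93.
So 93 ≤ x < 203; integers 93 through 202: 110 values.

110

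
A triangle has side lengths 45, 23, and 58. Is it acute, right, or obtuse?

obtuse

Compare the square of the longest side to the sum of squares of the other two: 23² + 45² = 2554 < 3364 = 58².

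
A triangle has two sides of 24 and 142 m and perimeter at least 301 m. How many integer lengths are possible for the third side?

31

Triangle inequality: 118 < x < 166. Perimeter ≥ 301 gives x ≥ 301 − 24 − 142 = 135.
So 135 ≤ x < 166; integers 135 through 165: 31 values.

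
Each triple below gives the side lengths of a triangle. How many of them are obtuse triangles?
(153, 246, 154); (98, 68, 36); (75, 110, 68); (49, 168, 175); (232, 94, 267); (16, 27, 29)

(153,246,154): 153²+154² = 47125 < 60516 = 246² → obtuse
(98,68,36): 36²+68² = 5920 < 9604 = 98² → obtuse
(75,110,68): 68²+75² = 10249 < 12100 = 110² → obtuse
(49,168,175): 49²+168² = 30625 = 175² → right
(232,94,267): 94²+232² = 62660 < 71289 = 267² → obtuse
(16,27,29): 16²+27² = 985 > 841 = 29² → acute
4 of the 6 are obtuse.

4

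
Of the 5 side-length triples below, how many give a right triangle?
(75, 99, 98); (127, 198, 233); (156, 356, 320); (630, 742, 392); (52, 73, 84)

2

(75,99,98): 75²+98² = 15229 > 9801 = 99² → acute
(127,198,233): 127²+198² = 55333 > 54289 = 233² → acute
(156,356,320): 156²+320² = 126736 = 356² → right
(630,742,392): 392²+630² = 550564 = 742² → right
(52,73,84): 52²+73² = 8033 > 7056 = 84² → acute
2 of the 5 are right.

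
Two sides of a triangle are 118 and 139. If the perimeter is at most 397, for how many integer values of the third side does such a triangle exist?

Triangle inequality: 21 < x < 257. Perimeter ≤ 397 gives x ≤ 397 − 118 − 139 = 140.
So 21 < x ≤ 140; integers 22 through 140: 119 values.

119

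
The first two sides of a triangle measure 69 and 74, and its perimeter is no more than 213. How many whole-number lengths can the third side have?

65

Triangle inequality: 5 < x < 143. Perimeter ≤ 213 gives x ≤ 213 − 69 − 74 = 70.
So 5 < x ≤ 70; integers 6 through 70: 65 values.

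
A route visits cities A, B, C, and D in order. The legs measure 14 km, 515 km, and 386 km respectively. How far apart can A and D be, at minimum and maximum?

The maximum is all hops collinear in one direction: 14 + 515 + 386 = 915.
The longest hop is 515; the others sum to 400. Folding the others back against it leaves at least 515 − 400 = 115.

115 ≤ AD ≤ 915 km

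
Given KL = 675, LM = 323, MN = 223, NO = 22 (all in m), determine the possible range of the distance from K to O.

107 ≤ KO ≤ 1243 m

The maximum is all hops collinear in one direction: 675 + 323 + 223 + 22 = 1243.
The longest hop is 675; the others sum to 568. Folding the others back against it leaves at least 675 − 568 = 107.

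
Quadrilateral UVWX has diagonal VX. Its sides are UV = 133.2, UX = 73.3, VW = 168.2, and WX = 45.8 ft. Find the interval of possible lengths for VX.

From triangle UVX: |133.2 − 73.3| < VX < 133.2 + 73.3, i.e. 59.9 < VX < 206.5.
From triangle WVX: 122.4 < VX < 214.0.
Both must hold, so VX lies in the intersection.

122.4 < VX < 206.5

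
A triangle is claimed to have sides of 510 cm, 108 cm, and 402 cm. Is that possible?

The two shorter sides sum to 510, exactly equal to the longest side 510.
That gives only a degenerate (flat) triangle — the inequality must be strict.

No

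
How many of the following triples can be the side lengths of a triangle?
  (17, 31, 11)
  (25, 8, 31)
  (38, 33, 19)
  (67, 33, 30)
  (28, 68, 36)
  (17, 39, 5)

2

(11,17,31): 11+17 ≤ 31 → not valid
(8,25,31): 8+25 > 31 → valid
(19,33,38): 19+33 > 38 → valid
(30,33,67): 30+33 ≤ 67 → not valid
(28,36,68): 28+36 ≤ 68 → not valid
(5,17,39): 5+17 ≤ 39 → not valid
2 of the 6 triples form a triangle.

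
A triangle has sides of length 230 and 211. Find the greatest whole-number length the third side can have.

440

The third side must be strictly less than 230 + 211 = 441.
The largest integer below 441 is 440.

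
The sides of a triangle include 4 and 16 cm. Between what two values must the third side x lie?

12 < x < 20

By the triangle inequality, x must be less than 4 + 16 = 20 and greater than |4 − 16| = 12.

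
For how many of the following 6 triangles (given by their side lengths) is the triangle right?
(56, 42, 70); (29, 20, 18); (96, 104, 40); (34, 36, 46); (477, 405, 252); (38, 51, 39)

(56,42,70): 42²+56² = 4900 = 70² → right
(29,20,18): 18²+20² = 724 < 841 = 29² → obtuse
(96,104,40): 40²+96² = 10816 = 104² → right
(34,36,46): 34²+36² = 2452 > 2116 = 46² → acute
(477,405,252): 252²+405² = 227529 = 477² → right
(38,51,39): 38²+39² = 2965 > 2601 = 51² → acute
3 of the 6 are right.

3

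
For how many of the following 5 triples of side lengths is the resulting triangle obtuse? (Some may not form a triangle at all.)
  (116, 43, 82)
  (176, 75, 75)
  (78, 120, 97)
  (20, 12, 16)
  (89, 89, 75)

(116,43,82): 43²+82² = 8573 < 13456 = 116² → obtuse
(176,75,75): 75+75 ≤ 176, not a triangle
(78,120,97): 78²+97² = 15493 > 14400 = 120² → acute
(20,12,16): 12²+16² = 400 = 20² → right
(89,89,75): 75²+89² = 13546 > 7921 = 89² → acute
1 of the 5 is obtuse.

1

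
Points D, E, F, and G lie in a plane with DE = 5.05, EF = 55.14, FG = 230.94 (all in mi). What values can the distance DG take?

The maximum is all hops collinear in one direction: 5.05 + 55.14 + 230.94 = 291.13.
The longest hop is 230.94; the others sum to 60.19. Folding the others back against it leaves at least 230.94 − 60.19 = 170.75.

170.75 ≤ DG ≤ 291.13 mi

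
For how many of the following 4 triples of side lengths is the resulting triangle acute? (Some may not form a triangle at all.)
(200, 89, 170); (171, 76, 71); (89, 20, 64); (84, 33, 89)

(200,89,170): 89²+170² = 36821 < 40000 = 200² → obtuse
(171,76,71): 71+76 ≤ 171, not a triangle
(89,20,64): 20+64 ≤ 89, not a triangle
(84,33,89): 33²+84² = 8145 > 7921 = 89² → acute
1 of the 4 is acute.

1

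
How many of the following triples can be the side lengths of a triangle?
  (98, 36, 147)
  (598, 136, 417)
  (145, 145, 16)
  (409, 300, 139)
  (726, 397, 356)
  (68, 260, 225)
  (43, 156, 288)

(36,98,147): 36+98 ≤ 147 → not valid
(136,417,598): 136+417 ≤ 598 → not valid
(16,145,145): 16+145 > 145 → valid
(139,300,409): 139+300 > 409 → valid
(356,397,726): 356+397 > 726 → valid
(68,225,260): 68+225 > 260 → valid
(43,156,288): 43+156 ≤ 288 → not valid
4 of the 7 triples form a triangle.

4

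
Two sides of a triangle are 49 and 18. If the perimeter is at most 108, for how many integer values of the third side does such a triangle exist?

Triangle inequality: 31 < x < 67. Perimeter ≤ 108 gives x ≤ 108 − 49 − 18 = 41.
So 31 < x ≤ 41; integers 32 through 41: 10 values.

10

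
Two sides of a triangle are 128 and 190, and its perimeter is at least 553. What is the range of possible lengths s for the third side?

235 ≤ s < 318

Triangle inequality alone gives 62 < s < 318.
The perimeter condition gives s ≥ 553 − 128 − 190 = 235.
Intersecting the two: 235 ≤ s < 318.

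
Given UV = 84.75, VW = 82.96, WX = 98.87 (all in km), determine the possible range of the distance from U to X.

The maximum is all hops collinear in one direction: 84.75 + 82.96 + 98.87 = 266.58.
The longest hop is 98.87; the others sum to 167.71. Since 98.87 ≤ 167.71, the path can fold back on itself completely, so the minimum distance is 0.

0 ≤ UX ≤ 266.58 km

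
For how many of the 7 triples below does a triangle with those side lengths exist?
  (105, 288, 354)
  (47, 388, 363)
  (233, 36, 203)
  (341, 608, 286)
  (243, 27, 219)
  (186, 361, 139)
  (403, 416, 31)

(105,288,354): 105+288 > 354 → valid
(47,363,388): 47+363 > 388 → valid
(36,203,233): 36+203 > 233 → valid
(286,341,608): 286+341 > 608 → valid
(27,219,243): 27+219 > 243 → valid
(139,186,361): 139+186 ≤ 361 → not valid
(31,403,416): 31+403 > 416 → valid
6 of the 7 triples form a triangle.

6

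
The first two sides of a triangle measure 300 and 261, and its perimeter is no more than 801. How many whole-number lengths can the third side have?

Triangle inequality: 39 < x < 561. Perimeter ≤ 801 gives x ≤ 801 − 300 − 261 = 240.
So 39 < x ≤ 240; integers 40 through 240: 201 values.

201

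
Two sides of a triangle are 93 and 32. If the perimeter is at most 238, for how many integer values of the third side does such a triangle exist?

52

Triangle inequality: 61 < x < 125. Perimeter ≤ 238 gives x ≤ 238 − 93 − 32 = 113.
So 61 < x ≤ 113; integers 62 through 113: 52 values.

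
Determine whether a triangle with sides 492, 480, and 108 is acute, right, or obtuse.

right

Compare the square of the longest side to the sum of squares of the other two: 108² + 480² = 242064 = 492².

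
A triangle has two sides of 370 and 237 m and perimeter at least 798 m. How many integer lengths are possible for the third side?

Triangle inequality: 133 < x < 607. Perimeter ≥ 798 gives x ≥ 798 − 370 − 237 = 191.
So 191 ≤ x < 607; integers 191 through 606: 416 values.

416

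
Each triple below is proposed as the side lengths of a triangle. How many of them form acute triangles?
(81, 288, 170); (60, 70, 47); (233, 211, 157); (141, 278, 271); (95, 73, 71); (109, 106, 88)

5

(81,288,170): 81+170 ≤ 288, not a triangle
(60,70,47): 47²+60² = 5809 > 4900 = 70² → acute
(233,211,157): 157²+211² = 69170 > 54289 = 233² → acute
(141,278,271): 141²+271² = 93322 > 77284 = 278² → acute
(95,73,71): 71²+73² = 10370 > 9025 = 95² → acute
(109,106,88): 88²+106² = 18980 > 11881 = 109² → acute
5 of the 6 are acute.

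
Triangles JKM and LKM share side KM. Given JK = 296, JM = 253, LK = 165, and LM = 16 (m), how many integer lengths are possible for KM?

From triangle JKM: 43 < KM < 549.
From triangle LKM: 149 < KM < 181.
Intersection: 149 < KM < 181, so integers 150 through 180: 31 values.

31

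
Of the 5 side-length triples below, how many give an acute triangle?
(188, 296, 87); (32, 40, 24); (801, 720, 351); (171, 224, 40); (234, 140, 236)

(188,296,87): 87+188 ≤ 296, not a triangle
(32,40,24): 24²+32² = 1600 = 40² → right
(801,720,351): 351²+720² = 641601 = 801² → right
(171,224,40): 40+171 ≤ 224, not a triangle
(234,140,236): 140²+234² = 74356 > 55696 = 236² → acute
1 of the 5 is acute.

1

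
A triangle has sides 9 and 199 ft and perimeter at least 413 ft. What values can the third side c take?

Triangle inequality alone gives 190 < c < 208.
The perimeter condition gives c ≥ 413 − 9 − 199 = 205.
Intersecting the two: 205 ≤ c < 208.

205 ≤ c < 208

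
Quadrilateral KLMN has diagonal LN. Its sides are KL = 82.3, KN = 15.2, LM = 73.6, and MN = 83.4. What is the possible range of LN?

From triangle KLN: |82.3 − 15.2| < LN < 82.3 + 15.2, i.e. 67.1 < LN < 97.5.
From triangle MLN: 9.8 < LN < 157.0.
Both must hold, so LN lies in the intersection.

67.1 < LN < 97.5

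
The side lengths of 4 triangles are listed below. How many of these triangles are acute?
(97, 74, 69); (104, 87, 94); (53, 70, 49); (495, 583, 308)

(97,74,69): 69²+74² = 10237 > 9409 = 97² → acute
(104,87,94): 87²+94² = 16405 > 10816 = 104² → acute
(53,70,49): 49²+53² = 5210 > 4900 = 70² → acute
(495,583,308): 308²+495² = 339889 = 583² → right
3 of the 4 are acute.

3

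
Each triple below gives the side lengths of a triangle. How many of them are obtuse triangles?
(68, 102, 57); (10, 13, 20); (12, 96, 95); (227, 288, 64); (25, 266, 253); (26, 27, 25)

5

(68,102,57): 57²+68² = 7873 < 10404 = 102² → obtuse
(10,13,20): 10²+13² = 269 < 400 = 20² → obtuse
(12,96,95): 12²+95² = 9169 < 9216 = 96² → obtuse
(227,288,64): 64²+227² = 55625 < 82944 = 288² → obtuse
(25,266,253): 25²+253² = 64634 < 70756 = 266² → obtuse
(26,27,25): 25²+26² = 1301 > 729 = 27² → acute
5 of the 6 are obtuse.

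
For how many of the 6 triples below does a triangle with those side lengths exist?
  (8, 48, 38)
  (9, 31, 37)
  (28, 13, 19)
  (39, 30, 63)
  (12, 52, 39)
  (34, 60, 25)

3

(8,38,48): 8+38 ≤ 48 → not valid
(9,31,37): 9+31 > 37 → valid
(13,19,28): 13+19 > 28 → valid
(30,39,63): 30+39 > 63 → valid
(12,39,52): 12+39 ≤ 52 → not valid
(25,34,60): 25+34 ≤ 60 → not valid
3 of the 6 triples form a triangle.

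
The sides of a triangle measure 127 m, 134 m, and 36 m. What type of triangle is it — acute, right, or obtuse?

Compare the square of the longest side to the sum of squares of the other two: 36² + 127² = 17425 < 17956 = 134².

obtuse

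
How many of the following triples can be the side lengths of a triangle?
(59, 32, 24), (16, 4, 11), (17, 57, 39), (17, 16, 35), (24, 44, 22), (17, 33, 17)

(24,32,59): 24+32 ≤ 59 → not valid
(4,11,16): 4+11 ≤ 16 → not valid
(17,39,57): 17+39 ≤ 57 → not valid
(16,17,35): 16+17 ≤ 35 → not valid
(22,24,44): 22+24 > 44 → valid
(17,17,33): 17+17 > 33 → valid
2 of the 6 triples form a triangle.

2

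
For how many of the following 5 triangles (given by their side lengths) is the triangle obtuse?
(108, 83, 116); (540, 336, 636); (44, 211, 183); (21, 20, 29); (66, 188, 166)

(108,83,116): 83²+108² = 18553 > 13456 = 116² → acute
(540,336,636): 336²+540² = 404496 = 636² → right
(44,211,183): 44²+183² = 35425 < 44521 = 211² → obtuse
(21,20,29): 20²+21² = 841 = 29² → right
(66,188,166): 66²+166² = 31912 < 35344 = 188² → obtuse
2 of the 5 are obtuse.

2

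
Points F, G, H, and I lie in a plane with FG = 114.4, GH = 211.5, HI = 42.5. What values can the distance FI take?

54.6 ≤ FI ≤ 368.4

The maximum is all hops collinear in one direction: 114.4 + 211.5 + 42.5 = 368.4.
The longest hop is 211.5; the others sum to 156.9. Folding the others back against it leaves at least 211.5 − 156.9 = 54.6.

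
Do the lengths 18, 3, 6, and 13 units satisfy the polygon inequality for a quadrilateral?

A quadrilateral exists iff every side is shorter than the sum of the others — equivalently, the longest side is less than the sum of the rest.
Longest side 18 < 22 (sum of the remaining 3), so yes.

Yes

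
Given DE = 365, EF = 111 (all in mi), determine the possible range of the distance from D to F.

By the triangle inequality, |365 − 111| ≤ DF ≤ 365 + 111.

254 ≤ DF ≤ 476 mi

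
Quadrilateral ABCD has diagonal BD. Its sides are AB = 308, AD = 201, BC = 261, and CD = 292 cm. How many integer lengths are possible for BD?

From triangle ABD: 107 < BD < 509.
From triangle CBD: 31 < BD < 553.
Intersection: 107 < BD < 509, so integers 108 through 508: 401 values.

401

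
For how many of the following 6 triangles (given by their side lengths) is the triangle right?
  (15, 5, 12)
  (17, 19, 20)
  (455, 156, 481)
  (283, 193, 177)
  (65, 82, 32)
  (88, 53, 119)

(15,5,12): 5²+12² = 169 < 225 = 15² → obtuse
(17,19,20): 17²+19² = 650 > 400 = 20² → acute
(455,156,481): 156²+455² = 231361 = 481² → right
(283,193,177): 177²+193² = 68578 < 80089 = 283² → obtuse
(65,82,32): 32²+65² = 5249 < 6724 = 82² → obtuse
(88,53,119): 53²+88² = 10553 < 14161 = 119² → obtuse
1 of the 6 is right.

1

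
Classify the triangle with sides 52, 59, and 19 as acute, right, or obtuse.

obtuse

Compare the square of the longest side to the sum of squares of the other two: 19² + 52² = 3065 < 3481 = 59².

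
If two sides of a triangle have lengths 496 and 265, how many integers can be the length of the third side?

529

The third side lies in the open interval (231, 761).
Integers from 232 to 760 inclusive: 760 − 232 + 1 = 529.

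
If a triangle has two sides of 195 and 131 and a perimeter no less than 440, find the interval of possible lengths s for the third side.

Triangle inequality alone gives 64 < s < 326.
The perimeter condition gives s ≥ 440 − 195 − 131 = 114.
Intersecting the two: 114 ≤ s < 326.

114 ≤ s < 326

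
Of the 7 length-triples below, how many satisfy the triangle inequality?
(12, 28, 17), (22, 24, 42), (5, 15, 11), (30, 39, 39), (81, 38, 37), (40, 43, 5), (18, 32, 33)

(12,17,28): 12+17 > 28 → valid
(22,24,42): 22+24 > 42 → valid
(5,11,15): 5+11 > 15 → valid
(30,39,39): 30+39 > 39 → valid
(37,38,81): 37+38 ≤ 81 → not valid
(5,40,43): 5+40 > 43 → valid
(18,32,33): 18+32 > 33 → valid
6 of the 7 triples form a triangle.

6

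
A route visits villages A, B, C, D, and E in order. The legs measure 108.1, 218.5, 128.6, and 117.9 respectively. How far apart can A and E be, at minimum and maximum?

The maximum is all hops collinear in one direction: 108.1 + 218.5 + 128.6 + 117.9 = 573.1.
The longest hop is 218.5; the others sum to 354.6. Since 218.5 ≤ 354.6, the path can fold back on itself completely, so the minimum distance is 0.

0 ≤ AE ≤ 573.1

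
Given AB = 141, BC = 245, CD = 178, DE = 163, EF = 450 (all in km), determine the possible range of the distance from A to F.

The maximum is all hops collinear in one direction: 141 + 245 + 178 + 163 + 450 = 1177.
The longest hop is 450; the others sum to 727. Since 450 ≤ 727, the path can fold back on itself completely, so the minimum distance is 0.

0 ≤ AF ≤ 1177 km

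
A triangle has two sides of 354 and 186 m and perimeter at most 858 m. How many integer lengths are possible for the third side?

Triangle inequality: 168 < x < 540. Perimeter ≤ 858 gives x ≤ 858 − 354 − 186 = 318.
So 168 < x ≤ 318; integers 169 through 318: 150 values.

150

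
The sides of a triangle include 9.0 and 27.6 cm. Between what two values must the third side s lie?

18.6 < s < 36.6

By the triangle inequality, s must be less than 9.0 + 27.6 = 36.6 and greater than |9.0 − 27.6| = 18.6.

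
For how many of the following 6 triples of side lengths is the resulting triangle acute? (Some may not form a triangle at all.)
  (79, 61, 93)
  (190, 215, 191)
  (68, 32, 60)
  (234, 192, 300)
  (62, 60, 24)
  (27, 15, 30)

5

(79,61,93): 61²+79² = 9962 > 8649 = 93² → acute
(190,215,191): 190²+191² = 72581 > 46225 = 215² → acute
(68,32,60): 32²+60² = 4624 = 68² → right
(234,192,300): 192²+234² = 91620 > 90000 = 300² → acute
(62,60,24): 24²+60² = 4176 > 3844 = 62² → acute
(27,15,30): 15²+27² = 954 > 900 = 30² → acute
5 of the 6 are acute.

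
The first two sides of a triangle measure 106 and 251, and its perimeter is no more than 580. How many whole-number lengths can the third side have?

78

Triangle inequality: 145 < x < 357. Perimeter ≤ 580 gives x ≤ 580 − 106 − 251 = 223.
So 145 < x ≤ 223; integers 146 through 223: 78 values.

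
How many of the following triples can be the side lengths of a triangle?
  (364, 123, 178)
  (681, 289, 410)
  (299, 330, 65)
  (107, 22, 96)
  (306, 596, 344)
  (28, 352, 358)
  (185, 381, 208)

(123,178,364): 123+178 ≤ 364 → not valid
(289,410,681): 289+410 > 681 → valid
(65,299,330): 65+299 > 330 → valid
(22,96,107): 22+96 > 107 → valid
(306,344,596): 306+344 > 596 → valid
(28,352,358): 28+352 > 358 → valid
(185,208,381): 185+208 > 381 → valid
6 of the 7 triples form a triangle.

6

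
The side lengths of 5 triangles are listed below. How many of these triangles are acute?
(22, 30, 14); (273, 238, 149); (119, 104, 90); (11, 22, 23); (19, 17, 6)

(22,30,14): 14²+22² = 680 < 900 = 30² → obtuse
(273,238,149): 149²+238² = 78845 > 74529 = 273² → acute
(119,104,90): 90²+104² = 18916 > 14161 = 119² → acute
(11,22,23): 11²+22² = 605 > 529 = 23² → acute
(19,17,6): 6²+17² = 325 < 361 = 19² → obtuse
3 of the 5 are acute.

3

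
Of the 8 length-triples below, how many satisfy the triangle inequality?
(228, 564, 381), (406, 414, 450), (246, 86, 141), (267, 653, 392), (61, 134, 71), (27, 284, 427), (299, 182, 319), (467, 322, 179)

5

(228,381,564): 228+381 > 564 → valid
(406,414,450): 406+414 > 450 → valid
(86,141,246): 86+141 ≤ 246 → not valid
(267,392,653): 267+392 > 653 → valid
(61,71,134): 61+71 ≤ 134 → not valid
(27,284,427): 27+284 ≤ 427 → not valid
(182,299,319): 182+299 > 319 → valid
(179,322,467): 179+322 > 467 → valid
5 of the 8 triples form a triangle.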